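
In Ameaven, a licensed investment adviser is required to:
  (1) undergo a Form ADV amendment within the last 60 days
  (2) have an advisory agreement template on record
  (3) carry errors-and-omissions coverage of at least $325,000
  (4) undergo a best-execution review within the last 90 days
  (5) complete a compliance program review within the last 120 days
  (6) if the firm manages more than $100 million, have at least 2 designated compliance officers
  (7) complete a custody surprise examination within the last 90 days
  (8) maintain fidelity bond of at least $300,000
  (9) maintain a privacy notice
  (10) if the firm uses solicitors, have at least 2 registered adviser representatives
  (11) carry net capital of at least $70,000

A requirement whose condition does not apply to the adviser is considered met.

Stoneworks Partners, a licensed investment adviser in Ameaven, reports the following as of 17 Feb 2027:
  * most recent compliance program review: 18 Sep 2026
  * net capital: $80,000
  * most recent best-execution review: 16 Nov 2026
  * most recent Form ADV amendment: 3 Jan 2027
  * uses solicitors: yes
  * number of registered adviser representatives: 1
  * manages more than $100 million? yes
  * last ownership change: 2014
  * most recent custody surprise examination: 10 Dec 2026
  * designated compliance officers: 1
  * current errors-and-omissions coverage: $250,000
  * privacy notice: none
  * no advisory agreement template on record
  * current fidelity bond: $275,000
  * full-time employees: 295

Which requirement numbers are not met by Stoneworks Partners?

2, 3, 4, 5, 6, 8, 9, 10

1. Form ADV amendment 45 days ago vs limit 60 → met
2. advisory agreement template absent → not met
3. errors-and-omissions coverage $250,000 < $325,000 → not met
4. best-execution review 93 days ago vs limit 90 → not met
5. compliance program review 152 days ago vs limit 120 → not met
6. condition 'manages more than $100 million' holds; designated compliance officers 1 < 2 → not met
7. custody surprise examination 69 days ago vs limit 90 → met
8. fidelity bond $275,000 < $300,000 → not met
9. privacy notice absent → not met
10. condition 'uses solicitors' holds; registered adviser representatives 1 < 2 → not met
11. net capital $80,000 ≥ $70,000 → met
Not met: 2, 3, 4, 5, 6, 8, 9, 10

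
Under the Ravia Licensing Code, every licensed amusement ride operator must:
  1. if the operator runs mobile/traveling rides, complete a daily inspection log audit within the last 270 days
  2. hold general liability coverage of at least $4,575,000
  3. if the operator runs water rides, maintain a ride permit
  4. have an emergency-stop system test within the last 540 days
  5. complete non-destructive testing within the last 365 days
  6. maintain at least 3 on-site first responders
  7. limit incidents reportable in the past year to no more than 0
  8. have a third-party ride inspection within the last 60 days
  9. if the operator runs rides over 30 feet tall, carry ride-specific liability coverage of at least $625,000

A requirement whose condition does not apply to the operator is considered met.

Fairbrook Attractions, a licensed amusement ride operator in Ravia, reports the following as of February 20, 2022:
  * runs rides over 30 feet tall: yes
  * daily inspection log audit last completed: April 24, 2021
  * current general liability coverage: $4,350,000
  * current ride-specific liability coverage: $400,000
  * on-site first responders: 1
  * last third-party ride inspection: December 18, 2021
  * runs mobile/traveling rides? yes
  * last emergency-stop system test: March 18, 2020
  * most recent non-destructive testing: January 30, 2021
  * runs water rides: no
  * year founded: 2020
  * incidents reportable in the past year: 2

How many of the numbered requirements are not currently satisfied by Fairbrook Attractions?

1. condition 'runs mobile/traveling rides' holds; daily inspection log audit 302 days ago vs limit 270 → not met
2. general liability coverage $4,350,000 < $4,575,000 → not met
3. condition 'runs water rides' does not hold → requirement n/a → met
4. emergency-stop system test 704 days ago vs limit 540 → not met
5. non-destructive testing 386 days ago vs limit 365 → not met
6. on-site first responders 1 < 3 → not met
7. incidents reportable in the past year 2 > 0 → not met
8. third-party ride inspection 64 days ago vs limit 60 → not met
9. condition 'runs rides over 30 feet tall' holds; ride-specific liability coverage $400,000 < $625,000 → not met
Not met: 8 of 9

8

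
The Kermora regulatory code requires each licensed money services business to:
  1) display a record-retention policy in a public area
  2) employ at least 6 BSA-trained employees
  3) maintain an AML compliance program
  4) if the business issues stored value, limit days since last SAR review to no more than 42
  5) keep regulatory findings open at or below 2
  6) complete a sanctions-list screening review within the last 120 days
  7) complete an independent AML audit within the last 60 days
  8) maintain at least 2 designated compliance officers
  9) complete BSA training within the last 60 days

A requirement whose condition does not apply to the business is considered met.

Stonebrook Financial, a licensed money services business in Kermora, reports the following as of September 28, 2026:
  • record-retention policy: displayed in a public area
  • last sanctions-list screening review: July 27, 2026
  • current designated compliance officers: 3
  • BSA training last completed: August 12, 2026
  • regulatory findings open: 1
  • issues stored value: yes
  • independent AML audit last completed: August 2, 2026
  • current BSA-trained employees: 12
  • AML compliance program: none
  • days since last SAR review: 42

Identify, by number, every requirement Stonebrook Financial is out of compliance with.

3

1. record-retention policy present → met
2. BSA-trained employees 12 ≥ 6 → met
3. AML compliance program absent → not met
4. condition 'issues stored value' holds; days since last SAR review 42 ≤ 42 → met
5. regulatory findings open 1 ≤ 2 → met
6. sanctions-list screening review 63 days ago vs limit 120 → met
7. independent AML audit 57 days ago vs limit 60 → met
8. designated compliance officers 3 ≥ 2 → met
9. BSA training 47 days ago vs limit 60 → met
Not met: 3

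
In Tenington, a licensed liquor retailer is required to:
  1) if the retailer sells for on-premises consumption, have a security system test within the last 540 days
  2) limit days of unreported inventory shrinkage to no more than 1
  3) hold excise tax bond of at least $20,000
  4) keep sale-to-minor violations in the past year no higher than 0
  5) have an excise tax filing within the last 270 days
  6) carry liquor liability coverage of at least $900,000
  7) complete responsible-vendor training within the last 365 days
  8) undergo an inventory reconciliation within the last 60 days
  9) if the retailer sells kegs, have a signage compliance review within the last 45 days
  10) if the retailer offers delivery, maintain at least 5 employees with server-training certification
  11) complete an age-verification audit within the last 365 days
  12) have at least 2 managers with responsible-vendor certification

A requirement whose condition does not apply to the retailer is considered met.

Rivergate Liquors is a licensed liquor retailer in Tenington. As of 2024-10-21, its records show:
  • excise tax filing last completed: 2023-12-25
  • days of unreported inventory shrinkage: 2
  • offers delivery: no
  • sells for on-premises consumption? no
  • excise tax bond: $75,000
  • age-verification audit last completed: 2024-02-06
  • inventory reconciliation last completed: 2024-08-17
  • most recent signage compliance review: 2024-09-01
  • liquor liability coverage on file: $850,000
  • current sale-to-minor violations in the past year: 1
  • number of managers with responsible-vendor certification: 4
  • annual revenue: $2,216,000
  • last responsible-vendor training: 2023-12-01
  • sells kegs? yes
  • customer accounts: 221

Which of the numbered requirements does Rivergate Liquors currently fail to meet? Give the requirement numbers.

2, 4, 5, 6, 8, 9

1. condition 'sells for on-premises consumption' does not hold → requirement n/a → met
2. days of unreported inventory shrinkage 2 > 1 → not met
3. excise tax bond $75,000 ≥ $20,000 → met
4. sale-to-minor violations in the past year 1 > 0 → not met
5. excise tax filing 301 days ago vs limit 270 → not met
6. liquor liability coverage $850,000 < $900,000 → not met
7. responsible-vendor training 325 days ago vs limit 365 → met
8. inventory reconciliation 65 days ago vs limit 60 → not met
9. condition 'sells kegs' holds; signage compliance review 50 days ago vs limit 45 → not met
10. condition 'offers delivery' does not hold → requirement n/a → met
11. age-verification audit 258 days ago vs limit 365 → met
12. managers with responsible-vendor certification 4 ≥ 2 → met
Not met: 2, 4, 5, 6, 8, 9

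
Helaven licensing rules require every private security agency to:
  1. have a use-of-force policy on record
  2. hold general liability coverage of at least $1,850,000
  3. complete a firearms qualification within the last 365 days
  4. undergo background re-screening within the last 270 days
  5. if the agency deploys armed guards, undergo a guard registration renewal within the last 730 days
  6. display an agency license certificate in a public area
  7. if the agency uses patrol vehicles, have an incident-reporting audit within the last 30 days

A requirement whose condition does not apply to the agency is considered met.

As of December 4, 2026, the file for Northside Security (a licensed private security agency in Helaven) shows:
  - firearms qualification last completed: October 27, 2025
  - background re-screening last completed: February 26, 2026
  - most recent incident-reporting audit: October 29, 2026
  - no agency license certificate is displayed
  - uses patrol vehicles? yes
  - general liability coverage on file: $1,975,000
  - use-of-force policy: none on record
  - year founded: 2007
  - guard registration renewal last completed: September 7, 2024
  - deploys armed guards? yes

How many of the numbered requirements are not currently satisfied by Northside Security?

1. use-of-force policy absent → not met
2. general liability coverage $1,975,000 ≥ $1,850,000 → met
3. firearms qualification 403 days ago vs limit 365 → not met
4. background re-screening 281 days ago vs limit 270 → not met
5. condition 'deploys armed guards' holds; guard registration renewal 818 days ago vs limit 730 → not met
6. agency license certificate absent → not met
7. condition 'uses patrol vehicles' holds; incident-reporting audit 36 days ago vs limit 30 → not met
Not met: 6 of 7

6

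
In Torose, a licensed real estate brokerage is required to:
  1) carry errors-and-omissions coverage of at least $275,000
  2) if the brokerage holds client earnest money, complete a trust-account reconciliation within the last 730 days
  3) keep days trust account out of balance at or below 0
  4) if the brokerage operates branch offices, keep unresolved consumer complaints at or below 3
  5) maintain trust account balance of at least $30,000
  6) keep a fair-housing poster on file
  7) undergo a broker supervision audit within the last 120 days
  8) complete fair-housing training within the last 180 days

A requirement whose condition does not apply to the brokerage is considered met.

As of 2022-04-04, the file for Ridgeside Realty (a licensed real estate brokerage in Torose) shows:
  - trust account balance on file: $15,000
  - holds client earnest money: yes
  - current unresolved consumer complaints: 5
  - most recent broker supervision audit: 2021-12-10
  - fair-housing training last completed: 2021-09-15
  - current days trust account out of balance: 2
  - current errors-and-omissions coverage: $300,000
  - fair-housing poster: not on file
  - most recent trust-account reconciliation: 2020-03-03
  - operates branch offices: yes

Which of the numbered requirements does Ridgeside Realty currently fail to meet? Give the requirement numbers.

2, 3, 4, 5, 6, 8

1. errors-and-omissions coverage $300,000 ≥ $275,000 → met
2. condition 'holds client earnest money' holds; trust-account reconciliation 762 days ago vs limit 730 → not met
3. days trust account out of balance 2 > 0 → not met
4. condition 'operates branch offices' holds; unresolved consumer complaints 5 > 3 → not met
5. trust account balance $15,000 < $30,000 → not met
6. fair-housing poster absent → not met
7. broker supervision audit 115 days ago vs limit 120 → met
8. fair-housing training 201 days ago vs limit 180 → not met
Not met: 2, 3, 4, 5, 6, 8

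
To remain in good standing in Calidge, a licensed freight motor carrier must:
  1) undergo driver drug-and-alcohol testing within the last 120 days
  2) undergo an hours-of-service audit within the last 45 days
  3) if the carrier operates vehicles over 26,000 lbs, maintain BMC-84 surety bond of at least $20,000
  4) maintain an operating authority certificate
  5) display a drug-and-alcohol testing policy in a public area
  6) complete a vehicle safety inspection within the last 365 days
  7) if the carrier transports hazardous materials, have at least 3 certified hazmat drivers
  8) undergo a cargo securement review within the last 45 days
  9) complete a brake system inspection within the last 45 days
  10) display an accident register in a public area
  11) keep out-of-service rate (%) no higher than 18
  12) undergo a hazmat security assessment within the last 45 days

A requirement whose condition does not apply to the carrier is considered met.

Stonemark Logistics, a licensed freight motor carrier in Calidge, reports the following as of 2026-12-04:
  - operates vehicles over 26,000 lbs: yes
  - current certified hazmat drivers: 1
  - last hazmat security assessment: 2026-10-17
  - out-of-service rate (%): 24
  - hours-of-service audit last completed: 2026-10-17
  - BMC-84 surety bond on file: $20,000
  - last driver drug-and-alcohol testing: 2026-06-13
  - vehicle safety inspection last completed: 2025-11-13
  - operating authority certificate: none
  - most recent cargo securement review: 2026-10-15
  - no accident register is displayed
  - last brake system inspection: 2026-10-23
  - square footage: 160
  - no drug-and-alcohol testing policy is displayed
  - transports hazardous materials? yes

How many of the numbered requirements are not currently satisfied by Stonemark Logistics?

10

1. driver drug-and-alcohol testing 174 days ago vs limit 120 → not met
2. hours-of-service audit 48 days ago vs limit 45 → not met
3. condition 'operates vehicles over 26,000 lbs' holds; BMC-84 surety bond $20,000 ≥ $20,000 → met
4. operating authority certificate absent → not met
5. drug-and-alcohol testing policy absent → not met
6. vehicle safety inspection 386 days ago vs limit 365 → not met
7. condition 'transports hazardous materials' holds; certified hazmat drivers 1 < 3 → not met
8. cargo securement review 50 days ago vs limit 45 → not met
9. brake system inspection 42 days ago vs limit 45 → met
10. accident register absent → not met
11. out-of-service rate (%) 24 > 18 → not met
12. hazmat security assessment 48 days ago vs limit 45 → not met
Not met: 10 of 12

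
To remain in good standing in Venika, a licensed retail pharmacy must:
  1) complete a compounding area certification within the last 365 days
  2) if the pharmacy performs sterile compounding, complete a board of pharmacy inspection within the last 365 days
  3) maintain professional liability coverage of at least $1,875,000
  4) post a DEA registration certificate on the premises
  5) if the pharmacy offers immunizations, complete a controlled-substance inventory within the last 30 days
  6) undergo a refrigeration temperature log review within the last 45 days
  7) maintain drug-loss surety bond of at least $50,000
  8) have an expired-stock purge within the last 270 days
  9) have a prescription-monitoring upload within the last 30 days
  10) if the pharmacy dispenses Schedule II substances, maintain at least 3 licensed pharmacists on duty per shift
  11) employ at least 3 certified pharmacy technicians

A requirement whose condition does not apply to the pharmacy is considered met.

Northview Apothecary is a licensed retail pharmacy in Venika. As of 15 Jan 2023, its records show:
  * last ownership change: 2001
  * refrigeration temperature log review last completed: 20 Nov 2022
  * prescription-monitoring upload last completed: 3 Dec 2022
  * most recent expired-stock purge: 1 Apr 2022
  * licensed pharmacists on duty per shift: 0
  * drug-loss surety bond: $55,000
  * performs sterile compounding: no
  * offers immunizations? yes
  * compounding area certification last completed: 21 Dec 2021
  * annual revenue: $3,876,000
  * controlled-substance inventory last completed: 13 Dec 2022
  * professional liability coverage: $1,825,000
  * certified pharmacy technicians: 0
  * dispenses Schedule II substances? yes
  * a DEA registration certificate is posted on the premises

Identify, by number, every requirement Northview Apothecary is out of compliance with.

1, 3, 5, 6, 8, 9, 10, 11

1. compounding area certification 390 days ago vs limit 365 → not met
2. condition 'performs sterile compounding' does not hold → requirement n/a → met
3. professional liability coverage $1,825,000 < $1,875,000 → not met
4. DEA registration certificate present → met
5. condition 'offers immunizations' holds; controlled-substance inventory 33 days ago vs limit 30 → not met
6. refrigeration temperature log review 56 days ago vs limit 45 → not met
7. drug-loss surety bond $55,000 ≥ $50,000 → met
8. expired-stock purge 289 days ago vs limit 270 → not met
9. prescription-monitoring upload 43 days ago vs limit 30 → not met
10. condition 'dispenses Schedule II substances' holds; licensed pharmacists on duty per shift 0 < 3 → not met
11. certified pharmacy technicians 0 < 3 → not met
Not met: 1, 3, 5, 6, 8, 9, 10, 11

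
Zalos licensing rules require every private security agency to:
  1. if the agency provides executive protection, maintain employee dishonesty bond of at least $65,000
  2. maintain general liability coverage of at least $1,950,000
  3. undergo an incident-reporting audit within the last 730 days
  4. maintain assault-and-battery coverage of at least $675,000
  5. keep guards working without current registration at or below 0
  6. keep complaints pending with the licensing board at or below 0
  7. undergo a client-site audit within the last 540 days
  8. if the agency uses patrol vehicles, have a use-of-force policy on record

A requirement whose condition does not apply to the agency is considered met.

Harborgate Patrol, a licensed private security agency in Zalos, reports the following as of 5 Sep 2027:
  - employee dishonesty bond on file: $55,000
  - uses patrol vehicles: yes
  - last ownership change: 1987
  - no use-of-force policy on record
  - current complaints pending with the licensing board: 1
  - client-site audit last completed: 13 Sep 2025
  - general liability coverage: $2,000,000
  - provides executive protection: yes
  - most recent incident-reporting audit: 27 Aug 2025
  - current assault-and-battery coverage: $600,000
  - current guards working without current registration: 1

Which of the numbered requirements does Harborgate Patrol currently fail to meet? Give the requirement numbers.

1, 3, 4, 5, 6, 7, 8

1. condition 'provides executive protection' holds; employee dishonesty bond $55,000 < $65,000 → not met
2. general liability coverage $2,000,000 ≥ $1,950,000 → met
3. incident-reporting audit 739 days ago vs limit 730 → not met
4. assault-and-battery coverage $600,000 < $675,000 → not met
5. guards working without current registration 1 > 0 → not met
6. complaints pending with the licensing board 1 > 0 → not met
7. client-site audit 722 days ago vs limit 540 → not met
8. condition 'uses patrol vehicles' holds; use-of-force policy absent → not met
Not met: 1, 3, 4, 5, 6, 7, 8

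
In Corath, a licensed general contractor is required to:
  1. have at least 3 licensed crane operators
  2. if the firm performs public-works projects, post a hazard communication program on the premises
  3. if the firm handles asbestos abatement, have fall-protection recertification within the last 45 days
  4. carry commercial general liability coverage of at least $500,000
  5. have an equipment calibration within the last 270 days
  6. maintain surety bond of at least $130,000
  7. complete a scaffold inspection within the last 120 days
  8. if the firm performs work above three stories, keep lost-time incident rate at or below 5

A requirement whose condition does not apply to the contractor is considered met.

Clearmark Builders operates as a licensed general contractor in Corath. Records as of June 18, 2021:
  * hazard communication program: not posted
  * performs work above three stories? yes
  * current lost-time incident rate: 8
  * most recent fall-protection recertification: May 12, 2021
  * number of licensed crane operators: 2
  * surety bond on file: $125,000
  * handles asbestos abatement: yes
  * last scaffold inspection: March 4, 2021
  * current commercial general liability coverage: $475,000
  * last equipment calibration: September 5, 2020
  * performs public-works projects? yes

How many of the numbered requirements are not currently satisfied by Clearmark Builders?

6

1. licensed crane operators 2 < 3 → not met
2. condition 'performs public-works projects' holds; hazard communication program absent → not met
3. condition 'handles asbestos abatement' holds; fall-protection recertification 37 days ago vs limit 45 → met
4. commercial general liability coverage $475,000 < $500,000 → not met
5. equipment calibration 286 days ago vs limit 270 → not met
6. surety bond $125,000 < $130,000 → not met
7. scaffold inspection 106 days ago vs limit 120 → met
8. condition 'performs work above three stories' holds; lost-time incident rate 8 > 5 → not met
Not met: 6 of 8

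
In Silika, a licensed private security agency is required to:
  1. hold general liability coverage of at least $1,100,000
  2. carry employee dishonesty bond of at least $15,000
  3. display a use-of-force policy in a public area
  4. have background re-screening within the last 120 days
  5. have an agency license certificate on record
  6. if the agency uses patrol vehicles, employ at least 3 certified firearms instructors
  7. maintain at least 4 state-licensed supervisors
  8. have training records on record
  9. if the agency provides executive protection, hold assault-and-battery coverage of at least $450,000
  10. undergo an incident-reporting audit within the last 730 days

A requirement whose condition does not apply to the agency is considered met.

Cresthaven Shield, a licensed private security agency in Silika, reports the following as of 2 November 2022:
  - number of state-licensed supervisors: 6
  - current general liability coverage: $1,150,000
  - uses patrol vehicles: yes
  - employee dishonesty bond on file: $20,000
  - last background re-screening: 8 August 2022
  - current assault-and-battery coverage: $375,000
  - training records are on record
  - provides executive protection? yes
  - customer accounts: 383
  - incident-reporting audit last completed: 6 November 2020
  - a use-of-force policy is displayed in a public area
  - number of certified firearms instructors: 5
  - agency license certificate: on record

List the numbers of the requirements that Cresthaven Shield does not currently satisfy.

9

1. general liability coverage $1,150,000 ≥ $1,100,000 → met
2. employee dishonesty bond $20,000 ≥ $15,000 → met
3. use-of-force policy present → met
4. background re-screening 86 days ago vs limit 120 → met
5. agency license certificate present → met
6. condition 'uses patrol vehicles' holds; certified firearms instructors 5 ≥ 3 → met
7. state-licensed supervisors 6 ≥ 4 → met
8. training records present → met
9. condition 'provides executive protection' holds; assault-and-battery coverage $375,000 < $450,000 → not met
10. incident-reporting audit 726 days ago vs limit 730 → met
Not met: 9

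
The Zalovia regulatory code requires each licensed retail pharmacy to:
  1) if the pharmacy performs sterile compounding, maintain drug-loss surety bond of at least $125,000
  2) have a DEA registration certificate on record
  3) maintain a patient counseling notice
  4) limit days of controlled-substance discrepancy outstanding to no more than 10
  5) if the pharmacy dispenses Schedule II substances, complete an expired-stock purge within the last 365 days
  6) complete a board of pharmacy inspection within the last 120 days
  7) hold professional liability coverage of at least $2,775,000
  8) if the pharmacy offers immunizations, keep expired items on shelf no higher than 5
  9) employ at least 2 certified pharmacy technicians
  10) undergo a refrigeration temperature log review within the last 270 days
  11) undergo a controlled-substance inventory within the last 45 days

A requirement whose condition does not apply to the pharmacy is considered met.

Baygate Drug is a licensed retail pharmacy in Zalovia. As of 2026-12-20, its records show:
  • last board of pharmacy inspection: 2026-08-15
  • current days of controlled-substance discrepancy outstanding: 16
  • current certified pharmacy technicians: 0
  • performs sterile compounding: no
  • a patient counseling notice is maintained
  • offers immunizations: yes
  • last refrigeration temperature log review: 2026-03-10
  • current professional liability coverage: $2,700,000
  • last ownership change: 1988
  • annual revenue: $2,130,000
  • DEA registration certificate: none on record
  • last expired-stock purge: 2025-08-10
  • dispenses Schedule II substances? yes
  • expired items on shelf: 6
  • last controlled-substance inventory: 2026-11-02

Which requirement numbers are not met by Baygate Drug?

2, 4, 5, 6, 7, 8, 9, 10, 11

1. condition 'performs sterile compounding' does not hold → requirement n/a → met
2. DEA registration certificate absent → not met
3. patient counseling notice present → met
4. days of controlled-substance discrepancy outstanding 16 > 10 → not met
5. condition 'dispenses Schedule II substances' holds; expired-stock purge 497 days ago vs limit 365 → not met
6. board of pharmacy inspection 127 days ago vs limit 120 → not met
7. professional liability coverage $2,700,000 < $2,775,000 → not met
8. condition 'offers immunizations' holds; expired items on shelf 6 > 5 → not met
9. certified pharmacy technicians 0 < 2 → not met
10. refrigeration temperature log review 285 days ago vs limit 270 → not met
11. controlled-substance inventory 48 days ago vs limit 45 → not met
Not met: 2, 4, 5, 6, 7, 8, 9, 10, 11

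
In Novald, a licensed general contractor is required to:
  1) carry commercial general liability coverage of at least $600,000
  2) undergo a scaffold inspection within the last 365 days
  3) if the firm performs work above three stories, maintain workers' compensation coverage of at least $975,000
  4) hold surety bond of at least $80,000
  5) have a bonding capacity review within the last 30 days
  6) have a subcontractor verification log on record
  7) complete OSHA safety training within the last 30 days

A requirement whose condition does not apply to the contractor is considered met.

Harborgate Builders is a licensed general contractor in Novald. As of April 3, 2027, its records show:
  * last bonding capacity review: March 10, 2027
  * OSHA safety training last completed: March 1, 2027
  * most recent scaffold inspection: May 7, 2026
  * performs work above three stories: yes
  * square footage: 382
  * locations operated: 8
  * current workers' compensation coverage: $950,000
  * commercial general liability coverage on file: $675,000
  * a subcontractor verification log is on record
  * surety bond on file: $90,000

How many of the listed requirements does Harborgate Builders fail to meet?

2

1. commercial general liability coverage $675,000 ≥ $600,000 → met
2. scaffold inspection 331 days ago vs limit 365 → met
3. condition 'performs work above three stories' holds; workers' compensation coverage $950,000 < $975,000 → not met
4. surety bond $90,000 ≥ $80,000 → met
5. bonding capacity review 24 days ago vs limit 30 → met
6. subcontractor verification log present → met
7. OSHA safety training 33 days ago vs limit 30 → not met
Not met: 2 of 7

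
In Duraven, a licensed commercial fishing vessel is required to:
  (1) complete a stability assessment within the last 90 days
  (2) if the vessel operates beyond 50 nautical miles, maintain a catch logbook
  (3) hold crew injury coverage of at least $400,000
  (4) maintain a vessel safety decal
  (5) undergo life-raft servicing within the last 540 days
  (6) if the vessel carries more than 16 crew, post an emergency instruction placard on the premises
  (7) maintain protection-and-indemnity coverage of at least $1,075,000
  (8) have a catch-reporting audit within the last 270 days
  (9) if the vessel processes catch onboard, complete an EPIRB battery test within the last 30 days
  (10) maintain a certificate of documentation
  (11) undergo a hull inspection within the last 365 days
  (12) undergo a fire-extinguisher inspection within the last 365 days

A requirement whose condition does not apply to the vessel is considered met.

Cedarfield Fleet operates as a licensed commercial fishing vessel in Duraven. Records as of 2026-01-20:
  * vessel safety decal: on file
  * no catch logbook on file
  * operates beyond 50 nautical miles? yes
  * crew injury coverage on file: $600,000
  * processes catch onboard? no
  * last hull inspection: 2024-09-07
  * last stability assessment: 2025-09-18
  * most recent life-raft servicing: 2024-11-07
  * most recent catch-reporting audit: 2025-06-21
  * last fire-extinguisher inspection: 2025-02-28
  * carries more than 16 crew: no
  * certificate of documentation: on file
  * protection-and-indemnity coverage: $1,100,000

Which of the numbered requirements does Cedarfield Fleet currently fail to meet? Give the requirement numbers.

1, 2, 11

1. stability assessment 124 days ago vs limit 90 → not met
2. condition 'operates beyond 50 nautical miles' holds; catch logbook absent → not met
3. crew injury coverage $600,000 ≥ $400,000 → met
4. vessel safety decal present → met
5. life-raft servicing 439 days ago vs limit 540 → met
6. condition 'carries more than 16 crew' does not hold → requirement n/a → met
7. protection-and-indemnity coverage $1,100,000 ≥ $1,075,000 → met
8. catch-reporting audit 213 days ago vs limit 270 → met
9. condition 'processes catch onboard' does not hold → requirement n/a → met
10. certificate of documentation present → met
11. hull inspection 500 days ago vs limit 365 → not met
12. fire-extinguisher inspection 326 days ago vs limit 365 → met
Not met: 1, 2, 11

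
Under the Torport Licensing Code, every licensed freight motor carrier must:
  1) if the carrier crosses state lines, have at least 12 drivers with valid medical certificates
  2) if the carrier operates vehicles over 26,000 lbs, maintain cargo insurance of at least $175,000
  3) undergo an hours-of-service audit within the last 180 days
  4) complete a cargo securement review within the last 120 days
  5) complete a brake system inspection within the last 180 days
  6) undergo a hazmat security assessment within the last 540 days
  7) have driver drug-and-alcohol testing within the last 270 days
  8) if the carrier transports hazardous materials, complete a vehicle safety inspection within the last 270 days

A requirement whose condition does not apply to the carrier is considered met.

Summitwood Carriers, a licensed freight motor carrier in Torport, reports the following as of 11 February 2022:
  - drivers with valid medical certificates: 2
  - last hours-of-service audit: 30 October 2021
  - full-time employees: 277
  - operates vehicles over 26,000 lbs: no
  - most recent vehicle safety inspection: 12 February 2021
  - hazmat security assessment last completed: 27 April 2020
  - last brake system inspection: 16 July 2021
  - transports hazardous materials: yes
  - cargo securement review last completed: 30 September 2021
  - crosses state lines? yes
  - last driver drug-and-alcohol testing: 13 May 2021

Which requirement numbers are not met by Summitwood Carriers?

1. condition 'crosses state lines' holds; drivers with valid medical certificates 2 < 12 → not met
2. condition 'operates vehicles over 26,000 lbs' does not hold → requirement n/a → met
3. hours-of-service audit 104 days ago vs limit 180 → met
4. cargo securement review 134 days ago vs limit 120 → not met
5. brake system inspection 210 days ago vs limit 180 → not met
6. hazmat security assessment 655 days ago vs limit 540 → not met
7. driver drug-and-alcohol testing 274 days ago vs limit 270 → not met
8. condition 'transports hazardous materials' holds; vehicle safety inspection 364 days ago vs limit 270 → not met
Not met: 1, 4, 5, 6, 7, 8

1, 4, 5, 6, 7, 8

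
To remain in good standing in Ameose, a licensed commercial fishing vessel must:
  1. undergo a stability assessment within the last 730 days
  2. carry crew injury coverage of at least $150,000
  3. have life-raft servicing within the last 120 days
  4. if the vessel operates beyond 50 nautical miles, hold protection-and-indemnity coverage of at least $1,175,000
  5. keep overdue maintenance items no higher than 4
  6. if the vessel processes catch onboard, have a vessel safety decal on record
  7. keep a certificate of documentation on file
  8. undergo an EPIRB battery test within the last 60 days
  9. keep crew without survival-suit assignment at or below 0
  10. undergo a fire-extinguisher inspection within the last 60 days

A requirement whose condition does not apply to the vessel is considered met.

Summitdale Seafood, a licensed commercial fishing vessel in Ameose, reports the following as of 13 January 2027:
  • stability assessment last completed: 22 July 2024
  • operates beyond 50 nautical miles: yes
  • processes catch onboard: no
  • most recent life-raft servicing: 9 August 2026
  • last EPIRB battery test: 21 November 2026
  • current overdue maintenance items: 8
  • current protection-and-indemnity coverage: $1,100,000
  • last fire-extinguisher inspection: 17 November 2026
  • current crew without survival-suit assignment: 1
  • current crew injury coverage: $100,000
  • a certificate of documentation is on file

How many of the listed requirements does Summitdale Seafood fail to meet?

1. stability assessment 905 days ago vs limit 730 → not met
2. crew injury coverage $100,000 < $150,000 → not met
3. life-raft servicing 157 days ago vs limit 120 → not met
4. condition 'operates beyond 50 nautical miles' holds; protection-and-indemnity coverage $1,100,000 < $1,175,000 → not met
5. overdue maintenance items 8 > 4 → not met
6. condition 'processes catch onboard' does not hold → requirement n/a → met
7. certificate of documentation present → met
8. EPIRB battery test 53 days ago vs limit 60 → met
9. crew without survival-suit assignment 1 > 0 → not met
10. fire-extinguisher inspection 57 days ago vs limit 60 → met
Not met: 6 of 10

6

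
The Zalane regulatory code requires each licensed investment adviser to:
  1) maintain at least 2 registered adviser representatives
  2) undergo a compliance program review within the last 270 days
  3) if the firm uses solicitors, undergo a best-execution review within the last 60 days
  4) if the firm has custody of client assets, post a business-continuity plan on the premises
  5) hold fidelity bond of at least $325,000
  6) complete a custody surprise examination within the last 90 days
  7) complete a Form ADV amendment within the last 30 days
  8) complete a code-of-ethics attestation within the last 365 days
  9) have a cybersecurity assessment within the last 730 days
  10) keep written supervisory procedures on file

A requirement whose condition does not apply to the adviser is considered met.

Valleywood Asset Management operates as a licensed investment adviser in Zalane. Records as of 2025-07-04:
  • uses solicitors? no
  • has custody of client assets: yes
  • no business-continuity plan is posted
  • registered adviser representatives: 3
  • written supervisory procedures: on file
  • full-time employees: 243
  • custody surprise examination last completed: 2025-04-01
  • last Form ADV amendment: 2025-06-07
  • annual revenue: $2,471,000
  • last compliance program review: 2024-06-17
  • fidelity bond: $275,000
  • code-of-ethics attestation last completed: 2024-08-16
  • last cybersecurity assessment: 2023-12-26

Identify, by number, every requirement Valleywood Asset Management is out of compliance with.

1. registered adviser representatives 3 ≥ 2 → met
2. compliance program review 382 days ago vs limit 270 → not met
3. condition 'uses solicitors' does not hold → requirement n/a → met
4. condition 'has custody of client assets' holds; business-continuity plan absent → not met
5. fidelity bond $275,000 < $325,000 → not met
6. custody surprise examination 94 days ago vs limit 90 → not met
7. Form ADV amendment 27 days ago vs limit 30 → met
8. code-of-ethics attestation 322 days ago vs limit 365 → met
9. cybersecurity assessment 556 days ago vs limit 730 → met
10. written supervisory procedures present → met
Not met: 2, 4, 5, 6

2, 4, 5, 6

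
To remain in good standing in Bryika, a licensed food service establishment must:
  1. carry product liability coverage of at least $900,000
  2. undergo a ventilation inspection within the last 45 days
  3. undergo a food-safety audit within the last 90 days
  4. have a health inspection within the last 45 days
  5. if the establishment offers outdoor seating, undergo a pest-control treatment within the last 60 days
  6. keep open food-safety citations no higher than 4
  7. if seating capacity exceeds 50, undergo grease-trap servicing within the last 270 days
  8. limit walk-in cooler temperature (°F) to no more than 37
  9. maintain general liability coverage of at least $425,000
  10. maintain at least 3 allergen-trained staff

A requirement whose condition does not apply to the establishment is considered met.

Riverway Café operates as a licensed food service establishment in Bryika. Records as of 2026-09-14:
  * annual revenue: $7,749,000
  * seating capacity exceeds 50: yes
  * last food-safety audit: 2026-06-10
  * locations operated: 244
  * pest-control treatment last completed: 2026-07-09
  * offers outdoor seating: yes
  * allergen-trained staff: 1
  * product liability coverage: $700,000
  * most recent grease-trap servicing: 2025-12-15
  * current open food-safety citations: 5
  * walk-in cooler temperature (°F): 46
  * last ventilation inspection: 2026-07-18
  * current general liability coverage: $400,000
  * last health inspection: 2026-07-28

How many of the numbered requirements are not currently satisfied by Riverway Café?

10

1. product liability coverage $700,000 < $900,000 → not met
2. ventilation inspection 58 days ago vs limit 45 → not met
3. food-safety audit 96 days ago vs limit 90 → not met
4. health inspection 48 days ago vs limit 45 → not met
5. condition 'offers outdoor seating' holds; pest-control treatment 67 days ago vs limit 60 → not met
6. open food-safety citations 5 > 4 → not met
7. condition 'seating capacity exceeds 50' holds; grease-trap servicing 273 days ago vs limit 270 → not met
8. walk-in cooler temperature (°F) 46 > 37 → not met
9. general liability coverage $400,000 < $425,000 → not met
10. allergen-trained staff 1 < 3 → not met
Not met: 10 of 10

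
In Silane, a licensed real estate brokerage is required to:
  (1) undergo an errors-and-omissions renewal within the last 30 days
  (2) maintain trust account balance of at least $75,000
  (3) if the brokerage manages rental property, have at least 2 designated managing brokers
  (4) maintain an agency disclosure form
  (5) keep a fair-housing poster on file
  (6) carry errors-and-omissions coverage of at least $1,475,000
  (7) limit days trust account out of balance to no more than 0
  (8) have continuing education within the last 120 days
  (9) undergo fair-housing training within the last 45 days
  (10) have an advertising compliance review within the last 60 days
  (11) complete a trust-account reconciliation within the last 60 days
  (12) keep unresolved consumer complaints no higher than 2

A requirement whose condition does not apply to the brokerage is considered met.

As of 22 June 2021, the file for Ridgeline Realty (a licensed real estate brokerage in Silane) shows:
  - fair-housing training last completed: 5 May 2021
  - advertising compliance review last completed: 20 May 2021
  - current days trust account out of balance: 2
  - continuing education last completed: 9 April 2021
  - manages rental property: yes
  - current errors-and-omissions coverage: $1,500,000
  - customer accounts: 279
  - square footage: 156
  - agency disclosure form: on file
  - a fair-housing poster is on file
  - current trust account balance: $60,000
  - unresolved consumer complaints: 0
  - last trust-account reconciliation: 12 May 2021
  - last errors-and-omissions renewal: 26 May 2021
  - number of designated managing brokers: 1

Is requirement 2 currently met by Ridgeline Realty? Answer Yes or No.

No

2. trust account balance $60,000 < $75,000 → not met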